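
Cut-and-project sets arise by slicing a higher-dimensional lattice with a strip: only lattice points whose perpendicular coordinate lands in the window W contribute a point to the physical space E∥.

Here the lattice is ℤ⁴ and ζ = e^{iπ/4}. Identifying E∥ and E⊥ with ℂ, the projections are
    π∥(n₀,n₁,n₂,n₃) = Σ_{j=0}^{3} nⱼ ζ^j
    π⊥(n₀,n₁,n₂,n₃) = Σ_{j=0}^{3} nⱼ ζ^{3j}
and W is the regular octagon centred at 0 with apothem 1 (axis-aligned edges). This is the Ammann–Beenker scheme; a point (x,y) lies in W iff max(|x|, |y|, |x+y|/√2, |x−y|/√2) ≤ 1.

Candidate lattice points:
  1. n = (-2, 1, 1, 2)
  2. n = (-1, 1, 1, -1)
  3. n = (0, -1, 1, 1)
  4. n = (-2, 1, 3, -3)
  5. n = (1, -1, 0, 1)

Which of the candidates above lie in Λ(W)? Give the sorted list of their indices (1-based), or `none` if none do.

With ζ = e^{iπ/4} the internal vectors are ζ^0,ζ^3,ζ^6,ζ^9.
#1 (-2, 1, 1, 2): internal (-1.29289, 1.12132); octagon support 1.70711 vs apothem 1 → ∉ W
#2 (-1, 1, 1, -1): internal (-2.41421, -1.00000); octagon support 2.41421 vs apothem 1 → ∉ W
#3 (0, -1, 1, 1): internal (1.41421, -1.00000); octagon support 1.70711 vs apothem 1 → ∉ W
#4 (-2, 1, 3, -3): internal (-4.82843, -4.41421); octagon support 6.53553 vs apothem 1 → ∉ W
#5 (1, -1, 0, 1): internal (2.41421, 0.00000); octagon support 2.41421 vs apothem 1 → ∉ W

none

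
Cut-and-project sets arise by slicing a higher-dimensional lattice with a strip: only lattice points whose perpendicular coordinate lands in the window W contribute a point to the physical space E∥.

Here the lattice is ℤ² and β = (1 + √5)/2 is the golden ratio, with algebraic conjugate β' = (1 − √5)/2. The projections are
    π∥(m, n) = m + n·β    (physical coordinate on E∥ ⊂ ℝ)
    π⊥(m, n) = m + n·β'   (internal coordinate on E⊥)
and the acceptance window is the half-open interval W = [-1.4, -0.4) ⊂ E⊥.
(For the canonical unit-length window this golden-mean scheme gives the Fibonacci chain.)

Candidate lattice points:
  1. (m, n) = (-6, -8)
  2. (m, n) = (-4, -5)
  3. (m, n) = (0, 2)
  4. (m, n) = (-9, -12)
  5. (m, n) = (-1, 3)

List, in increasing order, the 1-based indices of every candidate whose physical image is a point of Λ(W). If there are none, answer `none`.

Compute β' = (1−√5)/2 = -0.618034, so π⊥(m,n) = m -0.618034·n.
#1 (-6,-8): internal coord -6 + (-8)·β' = -1.055728; -1.055728 ∈ [-1.4, -0.4) → IN Λ
#2 (-4,-5): internal coord -4 + (-5)·β' = -0.909830; -0.909830 ∈ [-1.4, -0.4) → IN Λ
#3 (0,2): internal coord 0 + (2)·β' = -1.236068; -1.236068 ∈ [-1.4, -0.4) → IN Λ
#4 (-9,-12): internal coord -9 + (-12)·β' = -1.583592; -1.583592 ∉ [-1.4, -0.4) → out
#5 (-1,3): internal coord -1 + (3)·β' = -2.854102; -2.854102 ∉ [-1.4, -0.4) → out

1, 2, 3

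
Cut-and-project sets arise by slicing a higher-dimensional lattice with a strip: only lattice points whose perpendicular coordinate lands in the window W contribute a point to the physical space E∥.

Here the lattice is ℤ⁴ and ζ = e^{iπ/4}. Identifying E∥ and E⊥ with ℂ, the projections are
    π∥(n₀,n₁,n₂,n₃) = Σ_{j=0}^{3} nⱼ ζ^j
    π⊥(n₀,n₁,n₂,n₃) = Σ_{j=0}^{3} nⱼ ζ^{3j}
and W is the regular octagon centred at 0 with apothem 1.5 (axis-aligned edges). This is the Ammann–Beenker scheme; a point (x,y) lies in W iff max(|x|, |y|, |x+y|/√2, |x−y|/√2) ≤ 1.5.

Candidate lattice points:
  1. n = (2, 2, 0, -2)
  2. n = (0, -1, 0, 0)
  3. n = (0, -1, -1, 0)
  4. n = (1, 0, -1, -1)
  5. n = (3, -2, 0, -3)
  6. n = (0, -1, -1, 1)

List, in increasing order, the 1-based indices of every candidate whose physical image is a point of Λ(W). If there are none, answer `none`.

Internal map: ζ^{3j} for j=0..3 gives (1,0), (−√2/2,√2/2), (0,−1), (√2/2,√2/2).
candidate 1: n = (2, 2, 0, -2) → π⊥ ≈ (-0.82843, +0.00000); max(|x|,|y|,|x±y|/√2) = 0.82843 ≤ 1.5 ⇒ ∈ W
candidate 2: n = (0, -1, 0, 0) → π⊥ ≈ (+0.70711, -0.70711); max(|x|,|y|,|x±y|/√2) = 1.00000 ≤ 1.5 ⇒ ∈ W
candidate 3: n = (0, -1, -1, 0) → π⊥ ≈ (+0.70711, +0.29289); max(|x|,|y|,|x±y|/√2) = 0.70711 ≤ 1.5 ⇒ ∈ W
candidate 4: n = (1, 0, -1, -1) → π⊥ ≈ (+0.29289, +0.29289); max(|x|,|y|,|x±y|/√2) = 0.41421 ≤ 1.5 ⇒ ∈ W
candidate 5: n = (3, -2, 0, -3) → π⊥ ≈ (+2.29289, -3.53553); max(|x|,|y|,|x±y|/√2) = 4.12132 > 1.5 ⇒ ∉ W
candidate 6: n = (0, -1, -1, 1) → π⊥ ≈ (+1.41421, +1.00000); max(|x|,|y|,|x±y|/√2) = 1.70711 > 1.5 ⇒ ∉ W

1, 2, 3, 4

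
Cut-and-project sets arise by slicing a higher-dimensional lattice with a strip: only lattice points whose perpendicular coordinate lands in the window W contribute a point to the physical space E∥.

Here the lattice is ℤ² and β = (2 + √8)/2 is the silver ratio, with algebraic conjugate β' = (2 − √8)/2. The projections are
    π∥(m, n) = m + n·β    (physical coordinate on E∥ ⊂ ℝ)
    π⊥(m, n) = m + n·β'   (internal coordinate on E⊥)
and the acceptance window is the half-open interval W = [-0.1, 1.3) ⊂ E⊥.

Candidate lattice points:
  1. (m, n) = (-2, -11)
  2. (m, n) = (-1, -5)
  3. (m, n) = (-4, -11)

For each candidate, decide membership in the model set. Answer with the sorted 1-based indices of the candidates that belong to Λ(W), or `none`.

2, 3

Numerically β ≈ 2.41421 and β' = −1/β ≈ -0.41421.
#1 (-2,-11): internal coord -2 + (-11)·β' = +2.55635; +2.55635 ∉ [-0.1, 1.3) → out
#2 (-1,-5): internal coord -1 + (-5)·β' = +1.07107; +1.07107 ∈ [-0.1, 1.3) → IN Λ
#3 (-4,-11): internal coord -4 + (-11)·β' = +0.55635; +0.55635 ∈ [-0.1, 1.3) → IN Λ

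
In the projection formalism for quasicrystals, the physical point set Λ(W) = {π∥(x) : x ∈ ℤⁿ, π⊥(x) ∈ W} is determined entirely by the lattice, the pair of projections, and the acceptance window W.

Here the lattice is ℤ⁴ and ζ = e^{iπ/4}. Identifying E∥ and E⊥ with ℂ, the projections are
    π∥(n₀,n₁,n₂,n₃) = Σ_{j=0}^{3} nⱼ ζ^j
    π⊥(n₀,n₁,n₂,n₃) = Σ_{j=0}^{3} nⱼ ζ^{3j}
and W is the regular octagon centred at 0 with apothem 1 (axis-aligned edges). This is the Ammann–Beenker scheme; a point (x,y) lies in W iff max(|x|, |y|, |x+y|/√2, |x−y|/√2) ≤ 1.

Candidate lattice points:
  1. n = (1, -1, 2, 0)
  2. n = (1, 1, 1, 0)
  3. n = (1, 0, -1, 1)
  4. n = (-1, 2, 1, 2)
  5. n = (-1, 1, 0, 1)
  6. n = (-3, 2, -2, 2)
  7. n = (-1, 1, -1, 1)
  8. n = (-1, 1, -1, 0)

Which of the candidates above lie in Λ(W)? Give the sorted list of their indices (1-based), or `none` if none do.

2

π⊥(n) = n₀ + n₁ζ³ + n₂ζ⁶ + n₃ζ⁹ where ζ = e^{iπ/4}.
#1 (1, -1, 2, 0): internal (1.7071, -2.7071); octagon support 3.1213 vs apothem 1 → ∉ W
#2 (1, 1, 1, 0): internal (0.2929, -0.2929); octagon support 0.4142 vs apothem 1 → ∈ W
#3 (1, 0, -1, 1): internal (1.7071, 1.7071); octagon support 2.4142 vs apothem 1 → ∉ W
#4 (-1, 2, 1, 2): internal (-1.0000, 1.8284); octagon support 2.0000 vs apothem 1 → ∉ W
#5 (-1, 1, 0, 1): internal (-1.0000, 1.4142); octagon support 1.7071 vs apothem 1 → ∉ W
#6 (-3, 2, -2, 2): internal (-3.0000, 4.8284); octagon support 5.5355 vs apothem 1 → ∉ W
#7 (-1, 1, -1, 1): internal (-1.0000, 2.4142); octagon support 2.4142 vs apothem 1 → ∉ W
#8 (-1, 1, -1, 0): internal (-1.7071, 1.7071); octagon support 2.4142 vs apothem 1 → ∉ W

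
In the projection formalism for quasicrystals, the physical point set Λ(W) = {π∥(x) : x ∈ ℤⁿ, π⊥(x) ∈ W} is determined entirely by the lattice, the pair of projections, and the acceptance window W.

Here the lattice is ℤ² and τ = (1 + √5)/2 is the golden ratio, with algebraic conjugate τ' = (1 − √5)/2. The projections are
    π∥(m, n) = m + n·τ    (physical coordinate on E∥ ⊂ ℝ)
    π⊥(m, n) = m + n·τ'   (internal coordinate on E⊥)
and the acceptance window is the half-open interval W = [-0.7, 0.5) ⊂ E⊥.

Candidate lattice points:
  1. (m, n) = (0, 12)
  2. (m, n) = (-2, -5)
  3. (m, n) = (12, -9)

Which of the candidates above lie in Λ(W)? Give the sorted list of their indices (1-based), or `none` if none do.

none

Compute τ' = (1−√5)/2 = -0.61803, so π⊥(m,n) = m -0.61803·n.
candidate 1: (m,n)=(0,12) → π∥ = 0+12·τ ≈ 19.41641, π⊥ = 0+12·τ' ≈ -7.41641 ∉ [-0.7, 0.5) ⇒ out
candidate 2: (m,n)=(-2,-5) → π∥ = -2-5·τ ≈ -10.09017, π⊥ = -2-5·τ' ≈ 1.09017 ∉ [-0.7, 0.5) ⇒ out
candidate 3: (m,n)=(12,-9) → π∥ = 12-9·τ ≈ -2.56231, π⊥ = 12-9·τ' ≈ 17.56231 ∉ [-0.7, 0.5) ⇒ out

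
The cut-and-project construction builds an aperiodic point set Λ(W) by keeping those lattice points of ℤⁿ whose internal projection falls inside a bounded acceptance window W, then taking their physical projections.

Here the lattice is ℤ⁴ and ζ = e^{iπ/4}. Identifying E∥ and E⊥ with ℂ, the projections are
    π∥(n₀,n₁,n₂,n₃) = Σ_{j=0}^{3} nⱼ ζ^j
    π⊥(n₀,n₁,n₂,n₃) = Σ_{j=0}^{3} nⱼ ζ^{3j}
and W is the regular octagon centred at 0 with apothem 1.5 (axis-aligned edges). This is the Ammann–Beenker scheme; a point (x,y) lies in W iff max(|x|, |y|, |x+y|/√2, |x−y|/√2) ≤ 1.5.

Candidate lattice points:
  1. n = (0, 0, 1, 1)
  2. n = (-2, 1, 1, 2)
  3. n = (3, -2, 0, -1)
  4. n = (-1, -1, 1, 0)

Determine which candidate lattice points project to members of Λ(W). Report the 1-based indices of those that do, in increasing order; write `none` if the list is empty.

Internal map: ζ^{3j} for j=0..3 gives (1,0), (−√2/2,√2/2), (0,−1), (√2/2,√2/2).
candidate 1: n = (0, 0, 1, 1) → π⊥ ≈ (+0.70711, -0.29289); max(|x|,|y|,|x±y|/√2) = 0.70711 ≤ 1.5 ⇒ ∈ W
candidate 2: n = (-2, 1, 1, 2) → π⊥ ≈ (-1.29289, +1.12132); max(|x|,|y|,|x±y|/√2) = 1.70711 > 1.5 ⇒ ∉ W
candidate 3: n = (3, -2, 0, -1) → π⊥ ≈ (+3.70711, -2.12132); max(|x|,|y|,|x±y|/√2) = 4.12132 > 1.5 ⇒ ∉ W
candidate 4: n = (-1, -1, 1, 0) → π⊥ ≈ (-0.29289, -1.70711); max(|x|,|y|,|x±y|/√2) = 1.70711 > 1.5 ⇒ ∉ W

1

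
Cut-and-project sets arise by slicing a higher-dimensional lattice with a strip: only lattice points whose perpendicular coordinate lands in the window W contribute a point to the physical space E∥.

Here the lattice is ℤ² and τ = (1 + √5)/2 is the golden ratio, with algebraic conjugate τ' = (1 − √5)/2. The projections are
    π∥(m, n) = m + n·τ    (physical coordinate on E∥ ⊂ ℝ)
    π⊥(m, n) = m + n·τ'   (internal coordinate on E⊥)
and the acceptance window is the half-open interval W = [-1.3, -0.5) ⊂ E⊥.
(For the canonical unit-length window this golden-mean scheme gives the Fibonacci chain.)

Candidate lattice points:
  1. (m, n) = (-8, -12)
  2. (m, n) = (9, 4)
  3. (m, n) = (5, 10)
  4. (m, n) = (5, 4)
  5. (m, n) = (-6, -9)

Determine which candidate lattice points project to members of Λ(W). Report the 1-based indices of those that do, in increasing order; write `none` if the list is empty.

Numerically τ ≈ 1.61803 and τ' = −1/τ ≈ -0.61803.
candidate 1: (m,n)=(-8,-12) → π∥ = -8-12·τ ≈ -27.41641, π⊥ = -8-12·τ' ≈ -0.58359 ∈ [-1.3, -0.5) ⇒ IN Λ
candidate 2: (m,n)=(9,4) → π∥ = 9+4·τ ≈ 15.47214, π⊥ = 9+4·τ' ≈ 6.52786 ∉ [-1.3, -0.5) ⇒ out
candidate 3: (m,n)=(5,10) → π∥ = 5+10·τ ≈ 21.18034, π⊥ = 5+10·τ' ≈ -1.18034 ∈ [-1.3, -0.5) ⇒ IN Λ
candidate 4: (m,n)=(5,4) → π∥ = 5+4·τ ≈ 11.47214, π⊥ = 5+4·τ' ≈ 2.52786 ∉ [-1.3, -0.5) ⇒ out
candidate 5: (m,n)=(-6,-9) → π∥ = -6-9·τ ≈ -20.56231, π⊥ = -6-9·τ' ≈ -0.43769 ∉ [-1.3, -0.5) ⇒ out

1, 3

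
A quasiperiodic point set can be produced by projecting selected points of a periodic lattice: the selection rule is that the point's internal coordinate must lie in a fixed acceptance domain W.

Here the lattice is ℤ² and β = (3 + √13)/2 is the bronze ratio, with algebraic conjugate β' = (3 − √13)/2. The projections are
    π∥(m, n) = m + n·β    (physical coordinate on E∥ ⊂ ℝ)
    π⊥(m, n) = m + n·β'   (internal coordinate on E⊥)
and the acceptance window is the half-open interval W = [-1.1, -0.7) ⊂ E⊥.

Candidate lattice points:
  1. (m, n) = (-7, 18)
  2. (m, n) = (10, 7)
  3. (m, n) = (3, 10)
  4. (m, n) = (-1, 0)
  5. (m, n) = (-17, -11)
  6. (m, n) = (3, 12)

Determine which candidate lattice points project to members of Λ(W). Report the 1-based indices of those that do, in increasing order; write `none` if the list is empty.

Compute β' = (3−√13)/2 = -0.302776, so π⊥(m,n) = m -0.302776·n.
[1] lift (-7,18): star map gives -12.449961; window check -1.1 ≤ -12.449961 < -0.7 is false → out
[2] lift (10,7): star map gives 7.880571; window check -1.1 ≤ 7.880571 < -0.7 is false → out
[3] lift (3,10): star map gives -0.027756; window check -1.1 ≤ -0.027756 < -0.7 is false → out
[4] lift (-1,0): star map gives -1.000000; window check -1.1 ≤ -1.000000 < -0.7 is true → IN Λ
[5] lift (-17,-11): star map gives -13.669468; window check -1.1 ≤ -13.669468 < -0.7 is false → out
[6] lift (3,12): star map gives -0.633308; window check -1.1 ≤ -0.633308 < -0.7 is false → out

4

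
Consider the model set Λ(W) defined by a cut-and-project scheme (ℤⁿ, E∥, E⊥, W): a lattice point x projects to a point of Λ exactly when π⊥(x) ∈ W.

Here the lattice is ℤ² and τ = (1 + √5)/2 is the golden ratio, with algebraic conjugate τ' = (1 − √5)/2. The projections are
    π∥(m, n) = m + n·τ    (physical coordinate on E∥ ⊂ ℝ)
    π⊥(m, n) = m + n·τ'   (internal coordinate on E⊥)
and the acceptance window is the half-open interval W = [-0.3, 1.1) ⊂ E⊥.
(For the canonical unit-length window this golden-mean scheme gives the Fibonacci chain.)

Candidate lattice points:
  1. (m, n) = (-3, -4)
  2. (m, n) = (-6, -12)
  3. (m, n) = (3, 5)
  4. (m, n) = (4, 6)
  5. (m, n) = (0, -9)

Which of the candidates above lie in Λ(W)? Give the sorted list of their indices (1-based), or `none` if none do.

3, 4

τ' = (1−√5)/2 ≈ -0.61803.
#1 (-3,-4): internal coord -3 + (-4)·τ' = -0.52786; -0.52786 ∉ [-0.3, 1.1) → out
#2 (-6,-12): internal coord -6 + (-12)·τ' = +1.41641; +1.41641 ∉ [-0.3, 1.1) → out
#3 (3,5): internal coord 3 + (5)·τ' = -0.09017; -0.09017 ∈ [-0.3, 1.1) → IN Λ
#4 (4,6): internal coord 4 + (6)·τ' = +0.29180; +0.29180 ∈ [-0.3, 1.1) → IN Λ
#5 (0,-9): internal coord 0 + (-9)·τ' = +5.56231; +5.56231 ∉ [-0.3, 1.1) → out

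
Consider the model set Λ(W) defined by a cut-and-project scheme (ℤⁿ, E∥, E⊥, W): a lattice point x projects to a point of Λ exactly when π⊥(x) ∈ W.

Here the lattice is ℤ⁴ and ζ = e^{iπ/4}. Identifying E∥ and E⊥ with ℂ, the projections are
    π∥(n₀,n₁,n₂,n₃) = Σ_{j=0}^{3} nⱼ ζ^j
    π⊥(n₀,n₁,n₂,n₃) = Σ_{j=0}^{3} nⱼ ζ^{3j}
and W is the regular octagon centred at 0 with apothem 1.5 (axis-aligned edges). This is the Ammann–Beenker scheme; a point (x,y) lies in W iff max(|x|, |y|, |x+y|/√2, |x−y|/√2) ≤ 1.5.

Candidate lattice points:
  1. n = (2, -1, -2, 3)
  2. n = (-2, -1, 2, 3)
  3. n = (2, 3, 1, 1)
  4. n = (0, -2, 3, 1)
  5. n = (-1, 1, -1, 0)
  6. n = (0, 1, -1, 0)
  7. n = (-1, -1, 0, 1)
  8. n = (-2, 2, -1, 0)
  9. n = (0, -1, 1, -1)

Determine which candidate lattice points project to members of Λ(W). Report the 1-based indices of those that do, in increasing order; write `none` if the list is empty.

2, 7

With ζ = e^{iπ/4} the internal vectors are ζ^0,ζ^3,ζ^6,ζ^9.
candidate 1: n = (2, -1, -2, 3) → π⊥ ≈ (+4.828427, +3.414214); max(|x|,|y|,|x±y|/√2) = 5.828427 > 1.5 ⇒ ∉ W
candidate 2: n = (-2, -1, 2, 3) → π⊥ ≈ (+0.828427, -0.585786); max(|x|,|y|,|x±y|/√2) = 1.000000 ≤ 1.5 ⇒ ∈ W
candidate 3: n = (2, 3, 1, 1) → π⊥ ≈ (+0.585786, +1.828427); max(|x|,|y|,|x±y|/√2) = 1.828427 > 1.5 ⇒ ∉ W
candidate 4: n = (0, -2, 3, 1) → π⊥ ≈ (+2.121320, -3.707107); max(|x|,|y|,|x±y|/√2) = 4.121320 > 1.5 ⇒ ∉ W
candidate 5: n = (-1, 1, -1, 0) → π⊥ ≈ (-1.707107, +1.707107); max(|x|,|y|,|x±y|/√2) = 2.414214 > 1.5 ⇒ ∉ W
candidate 6: n = (0, 1, -1, 0) → π⊥ ≈ (-0.707107, +1.707107); max(|x|,|y|,|x±y|/√2) = 1.707107 > 1.5 ⇒ ∉ W
candidate 7: n = (-1, -1, 0, 1) → π⊥ ≈ (+0.414214, +0.000000); max(|x|,|y|,|x±y|/√2) = 0.414214 ≤ 1.5 ⇒ ∈ W
candidate 8: n = (-2, 2, -1, 0) → π⊥ ≈ (-3.414214, +2.414214); max(|x|,|y|,|x±y|/√2) = 4.121320 > 1.5 ⇒ ∉ W
candidate 9: n = (0, -1, 1, -1) → π⊥ ≈ (+0.000000, -2.414214); max(|x|,|y|,|x±y|/√2) = 2.414214 > 1.5 ⇒ ∉ W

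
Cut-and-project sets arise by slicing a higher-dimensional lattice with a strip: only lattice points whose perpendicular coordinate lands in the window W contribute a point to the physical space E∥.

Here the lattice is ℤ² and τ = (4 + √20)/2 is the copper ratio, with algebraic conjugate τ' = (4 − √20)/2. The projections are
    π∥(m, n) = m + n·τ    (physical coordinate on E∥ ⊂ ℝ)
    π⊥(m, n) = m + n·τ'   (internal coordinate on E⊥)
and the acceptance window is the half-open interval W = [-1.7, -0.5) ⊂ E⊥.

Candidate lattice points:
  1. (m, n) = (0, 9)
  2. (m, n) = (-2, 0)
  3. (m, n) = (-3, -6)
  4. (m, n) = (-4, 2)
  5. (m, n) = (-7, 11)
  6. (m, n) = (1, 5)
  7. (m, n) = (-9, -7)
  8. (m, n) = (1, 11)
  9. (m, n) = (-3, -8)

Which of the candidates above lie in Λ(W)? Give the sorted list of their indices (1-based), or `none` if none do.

τ' = (4−√20)/2 ≈ -0.2361.
candidate 1: (m,n)=(0,9) → π∥ = 0+9·τ ≈ 38.1246, π⊥ = 0+9·τ' ≈ -2.1246 ∉ [-1.7, -0.5) ⇒ out
candidate 2: (m,n)=(-2,0) → π∥ = -2+0·τ ≈ -2.0000, π⊥ = -2+0·τ' ≈ -2.0000 ∉ [-1.7, -0.5) ⇒ out
candidate 3: (m,n)=(-3,-6) → π∥ = -3-6·τ ≈ -28.4164, π⊥ = -3-6·τ' ≈ -1.5836 ∈ [-1.7, -0.5) ⇒ IN Λ
candidate 4: (m,n)=(-4,2) → π∥ = -4+2·τ ≈ 4.4721, π⊥ = -4+2·τ' ≈ -4.4721 ∉ [-1.7, -0.5) ⇒ out
candidate 5: (m,n)=(-7,11) → π∥ = -7+11·τ ≈ 39.5967, π⊥ = -7+11·τ' ≈ -9.5967 ∉ [-1.7, -0.5) ⇒ out
candidate 6: (m,n)=(1,5) → π∥ = 1+5·τ ≈ 22.1803, π⊥ = 1+5·τ' ≈ -0.1803 ∉ [-1.7, -0.5) ⇒ out
candidate 7: (m,n)=(-9,-7) → π∥ = -9-7·τ ≈ -38.6525, π⊥ = -9-7·τ' ≈ -7.3475 ∉ [-1.7, -0.5) ⇒ out
candidate 8: (m,n)=(1,11) → π∥ = 1+11·τ ≈ 47.5967, π⊥ = 1+11·τ' ≈ -1.5967 ∈ [-1.7, -0.5) ⇒ IN Λ
candidate 9: (m,n)=(-3,-8) → π∥ = -3-8·τ ≈ -36.8885, π⊥ = -3-8·τ' ≈ -1.1115 ∈ [-1.7, -0.5) ⇒ IN Λ

3, 8, 9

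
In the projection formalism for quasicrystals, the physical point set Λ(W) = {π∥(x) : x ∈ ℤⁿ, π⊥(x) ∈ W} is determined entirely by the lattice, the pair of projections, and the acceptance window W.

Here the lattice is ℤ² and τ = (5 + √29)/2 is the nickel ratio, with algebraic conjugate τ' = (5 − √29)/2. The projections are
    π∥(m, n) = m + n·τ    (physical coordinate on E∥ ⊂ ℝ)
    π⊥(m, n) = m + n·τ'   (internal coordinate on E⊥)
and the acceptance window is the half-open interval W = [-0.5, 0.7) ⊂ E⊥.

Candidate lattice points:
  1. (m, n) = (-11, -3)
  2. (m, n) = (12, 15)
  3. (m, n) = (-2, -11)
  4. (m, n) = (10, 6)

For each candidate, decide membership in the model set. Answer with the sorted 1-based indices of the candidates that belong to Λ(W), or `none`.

Compute τ' = (5−√29)/2 = -0.192582, so π⊥(m,n) = m -0.192582·n.
candidate 1: (m,n)=(-11,-3) → π∥ = -11-3·τ ≈ -26.577747, π⊥ = -11-3·τ' ≈ -10.422253 ∉ [-0.5, 0.7) ⇒ out
candidate 2: (m,n)=(12,15) → π∥ = 12+15·τ ≈ 89.888736, π⊥ = 12+15·τ' ≈ 9.111264 ∉ [-0.5, 0.7) ⇒ out
candidate 3: (m,n)=(-2,-11) → π∥ = -2-11·τ ≈ -59.118406, π⊥ = -2-11·τ' ≈ 0.118406 ∈ [-0.5, 0.7) ⇒ IN Λ
candidate 4: (m,n)=(10,6) → π∥ = 10+6·τ ≈ 41.155494, π⊥ = 10+6·τ' ≈ 8.844506 ∉ [-0.5, 0.7) ⇒ out

3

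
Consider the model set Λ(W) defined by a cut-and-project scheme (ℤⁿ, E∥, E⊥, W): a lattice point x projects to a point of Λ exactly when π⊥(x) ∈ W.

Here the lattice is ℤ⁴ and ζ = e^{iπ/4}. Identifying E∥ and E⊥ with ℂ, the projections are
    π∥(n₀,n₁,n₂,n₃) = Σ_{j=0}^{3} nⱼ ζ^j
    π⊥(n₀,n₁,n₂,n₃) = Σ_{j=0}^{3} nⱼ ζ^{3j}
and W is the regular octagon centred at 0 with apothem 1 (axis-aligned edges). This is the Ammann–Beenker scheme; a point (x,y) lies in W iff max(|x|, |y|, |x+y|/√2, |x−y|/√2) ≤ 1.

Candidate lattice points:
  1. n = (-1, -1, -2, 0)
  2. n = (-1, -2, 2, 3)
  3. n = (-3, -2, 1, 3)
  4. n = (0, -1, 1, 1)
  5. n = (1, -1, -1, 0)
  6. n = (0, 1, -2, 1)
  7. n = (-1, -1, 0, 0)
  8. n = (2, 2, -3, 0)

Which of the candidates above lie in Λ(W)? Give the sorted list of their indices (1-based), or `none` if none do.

3, 7

With ζ = e^{iπ/4} the internal vectors are ζ^0,ζ^3,ζ^6,ζ^9.
#1 (-1, -1, -2, 0): internal (-0.29289, 1.29289); octagon support 1.29289 vs apothem 1 → ∉ W
#2 (-1, -2, 2, 3): internal (2.53553, -1.29289); octagon support 2.70711 vs apothem 1 → ∉ W
#3 (-3, -2, 1, 3): internal (0.53553, -0.29289); octagon support 0.58579 vs apothem 1 → ∈ W
#4 (0, -1, 1, 1): internal (1.41421, -1.00000); octagon support 1.70711 vs apothem 1 → ∉ W
#5 (1, -1, -1, 0): internal (1.70711, 0.29289); octagon support 1.70711 vs apothem 1 → ∉ W
#6 (0, 1, -2, 1): internal (0.00000, 3.41421); octagon support 3.41421 vs apothem 1 → ∉ W
#7 (-1, -1, 0, 0): internal (-0.29289, -0.70711); octagon support 0.70711 vs apothem 1 → ∈ W
#8 (2, 2, -3, 0): internal (0.58579, 4.41421); octagon support 4.41421 vs apothem 1 → ∉ W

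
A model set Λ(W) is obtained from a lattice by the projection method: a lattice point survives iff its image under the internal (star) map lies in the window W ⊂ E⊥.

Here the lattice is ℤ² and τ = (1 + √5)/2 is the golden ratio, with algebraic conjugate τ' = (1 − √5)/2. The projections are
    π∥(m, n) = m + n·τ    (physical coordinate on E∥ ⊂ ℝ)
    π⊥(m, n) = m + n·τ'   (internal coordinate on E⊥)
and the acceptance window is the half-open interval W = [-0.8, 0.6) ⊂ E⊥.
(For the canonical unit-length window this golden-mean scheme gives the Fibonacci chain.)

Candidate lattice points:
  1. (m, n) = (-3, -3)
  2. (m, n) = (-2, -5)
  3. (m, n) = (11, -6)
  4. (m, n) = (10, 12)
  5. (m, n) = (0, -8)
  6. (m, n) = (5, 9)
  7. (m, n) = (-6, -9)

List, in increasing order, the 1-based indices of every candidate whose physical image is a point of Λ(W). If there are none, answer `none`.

Compute τ' = (1−√5)/2 = -0.61803, so π⊥(m,n) = m -0.61803·n.
candidate 1: (m,n)=(-3,-3) → π∥ = -3-3·τ ≈ -7.85410, π⊥ = -3-3·τ' ≈ -1.14590 ∉ [-0.8, 0.6) ⇒ out
candidate 2: (m,n)=(-2,-5) → π∥ = -2-5·τ ≈ -10.09017, π⊥ = -2-5·τ' ≈ 1.09017 ∉ [-0.8, 0.6) ⇒ out
candidate 3: (m,n)=(11,-6) → π∥ = 11-6·τ ≈ 1.29180, π⊥ = 11-6·τ' ≈ 14.70820 ∉ [-0.8, 0.6) ⇒ out
candidate 4: (m,n)=(10,12) → π∥ = 10+12·τ ≈ 29.41641, π⊥ = 10+12·τ' ≈ 2.58359 ∉ [-0.8, 0.6) ⇒ out
candidate 5: (m,n)=(0,-8) → π∥ = 0-8·τ ≈ -12.94427, π⊥ = 0-8·τ' ≈ 4.94427 ∉ [-0.8, 0.6) ⇒ out
candidate 6: (m,n)=(5,9) → π∥ = 5+9·τ ≈ 19.56231, π⊥ = 5+9·τ' ≈ -0.56231 ∈ [-0.8, 0.6) ⇒ IN Λ
candidate 7: (m,n)=(-6,-9) → π∥ = -6-9·τ ≈ -20.56231, π⊥ = -6-9·τ' ≈ -0.43769 ∈ [-0.8, 0.6) ⇒ IN Λ

6, 7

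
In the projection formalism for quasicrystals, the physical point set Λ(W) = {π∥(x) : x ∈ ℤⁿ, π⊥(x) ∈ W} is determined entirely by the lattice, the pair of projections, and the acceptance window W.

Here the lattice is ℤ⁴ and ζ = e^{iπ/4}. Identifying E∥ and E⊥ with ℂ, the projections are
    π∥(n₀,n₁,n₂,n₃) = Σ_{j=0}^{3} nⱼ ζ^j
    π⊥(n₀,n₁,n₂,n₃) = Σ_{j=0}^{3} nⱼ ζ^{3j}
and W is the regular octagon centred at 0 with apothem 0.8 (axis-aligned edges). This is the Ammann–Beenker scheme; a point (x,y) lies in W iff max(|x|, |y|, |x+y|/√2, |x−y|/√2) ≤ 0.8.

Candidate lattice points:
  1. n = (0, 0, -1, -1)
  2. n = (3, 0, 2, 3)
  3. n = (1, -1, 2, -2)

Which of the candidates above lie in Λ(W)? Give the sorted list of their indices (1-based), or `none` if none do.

Internal map: ζ^{3j} for j=0..3 gives (1,0), (−√2/2,√2/2), (0,−1), (√2/2,√2/2).
candidate 1: n = (0, 0, -1, -1) → π⊥ ≈ (-0.7071, +0.2929); max(|x|,|y|,|x±y|/√2) = 0.7071 ≤ 0.8 ⇒ ∈ W
candidate 2: n = (3, 0, 2, 3) → π⊥ ≈ (+5.1213, +0.1213); max(|x|,|y|,|x±y|/√2) = 5.1213 > 0.8 ⇒ ∉ W
candidate 3: n = (1, -1, 2, -2) → π⊥ ≈ (+0.2929, -4.1213); max(|x|,|y|,|x±y|/√2) = 4.1213 > 0.8 ⇒ ∉ W

1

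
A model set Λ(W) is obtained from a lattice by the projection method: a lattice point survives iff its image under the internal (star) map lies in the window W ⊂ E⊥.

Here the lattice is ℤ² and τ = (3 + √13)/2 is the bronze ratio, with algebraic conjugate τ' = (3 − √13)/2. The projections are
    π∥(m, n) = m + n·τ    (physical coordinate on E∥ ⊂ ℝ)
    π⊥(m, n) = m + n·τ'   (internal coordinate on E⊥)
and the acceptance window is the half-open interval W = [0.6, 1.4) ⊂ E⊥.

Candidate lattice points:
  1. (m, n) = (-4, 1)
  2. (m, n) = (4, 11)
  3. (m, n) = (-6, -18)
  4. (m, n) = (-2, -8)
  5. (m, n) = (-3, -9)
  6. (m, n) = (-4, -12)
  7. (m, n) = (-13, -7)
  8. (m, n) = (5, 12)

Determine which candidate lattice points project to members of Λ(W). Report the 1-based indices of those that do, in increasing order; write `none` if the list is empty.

2, 8

τ' = (3−√13)/2 ≈ -0.30278.
candidate 1: (m,n)=(-4,1) → π∥ = -4+1·τ ≈ -0.69722, π⊥ = -4+1·τ' ≈ -4.30278 ∉ [0.6, 1.4) ⇒ out
candidate 2: (m,n)=(4,11) → π∥ = 4+11·τ ≈ 40.33053, π⊥ = 4+11·τ' ≈ 0.66947 ∈ [0.6, 1.4) ⇒ IN Λ
candidate 3: (m,n)=(-6,-18) → π∥ = -6-18·τ ≈ -65.44996, π⊥ = -6-18·τ' ≈ -0.55004 ∉ [0.6, 1.4) ⇒ out
candidate 4: (m,n)=(-2,-8) → π∥ = -2-8·τ ≈ -28.42221, π⊥ = -2-8·τ' ≈ 0.42221 ∉ [0.6, 1.4) ⇒ out
candidate 5: (m,n)=(-3,-9) → π∥ = -3-9·τ ≈ -32.72498, π⊥ = -3-9·τ' ≈ -0.27502 ∉ [0.6, 1.4) ⇒ out
candidate 6: (m,n)=(-4,-12) → π∥ = -4-12·τ ≈ -43.63331, π⊥ = -4-12·τ' ≈ -0.36669 ∉ [0.6, 1.4) ⇒ out
candidate 7: (m,n)=(-13,-7) → π∥ = -13-7·τ ≈ -36.11943, π⊥ = -13-7·τ' ≈ -10.88057 ∉ [0.6, 1.4) ⇒ out
candidate 8: (m,n)=(5,12) → π∥ = 5+12·τ ≈ 44.63331, π⊥ = 5+12·τ' ≈ 1.36669 ∈ [0.6, 1.4) ⇒ IN Λ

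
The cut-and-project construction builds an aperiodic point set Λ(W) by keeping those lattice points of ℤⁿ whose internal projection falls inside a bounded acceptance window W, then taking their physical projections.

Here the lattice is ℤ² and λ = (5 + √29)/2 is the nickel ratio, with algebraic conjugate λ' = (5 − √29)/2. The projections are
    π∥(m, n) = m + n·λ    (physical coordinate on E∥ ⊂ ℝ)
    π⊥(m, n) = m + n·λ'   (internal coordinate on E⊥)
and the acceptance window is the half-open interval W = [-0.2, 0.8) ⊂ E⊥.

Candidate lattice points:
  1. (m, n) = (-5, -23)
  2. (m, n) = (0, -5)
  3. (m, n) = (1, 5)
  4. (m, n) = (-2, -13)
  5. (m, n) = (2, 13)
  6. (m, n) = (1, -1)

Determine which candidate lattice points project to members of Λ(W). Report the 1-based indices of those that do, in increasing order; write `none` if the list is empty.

Compute λ' = (5−√29)/2 = -0.192582, so π⊥(m,n) = m -0.192582·n.
#1 (-5,-23): internal coord -5 + (-23)·λ' = -0.570605; -0.570605 ∉ [-0.2, 0.8) → out
#2 (0,-5): internal coord 0 + (-5)·λ' = +0.962912; +0.962912 ∉ [-0.2, 0.8) → out
#3 (1,5): internal coord 1 + (5)·λ' = +0.037088; +0.037088 ∈ [-0.2, 0.8) → IN Λ
#4 (-2,-13): internal coord -2 + (-13)·λ' = +0.503571; +0.503571 ∈ [-0.2, 0.8) → IN Λ
#5 (2,13): internal coord 2 + (13)·λ' = -0.503571; -0.503571 ∉ [-0.2, 0.8) → out
#6 (1,-1): internal coord 1 + (-1)·λ' = +1.192582; +1.192582 ∉ [-0.2, 0.8) → out

3, 4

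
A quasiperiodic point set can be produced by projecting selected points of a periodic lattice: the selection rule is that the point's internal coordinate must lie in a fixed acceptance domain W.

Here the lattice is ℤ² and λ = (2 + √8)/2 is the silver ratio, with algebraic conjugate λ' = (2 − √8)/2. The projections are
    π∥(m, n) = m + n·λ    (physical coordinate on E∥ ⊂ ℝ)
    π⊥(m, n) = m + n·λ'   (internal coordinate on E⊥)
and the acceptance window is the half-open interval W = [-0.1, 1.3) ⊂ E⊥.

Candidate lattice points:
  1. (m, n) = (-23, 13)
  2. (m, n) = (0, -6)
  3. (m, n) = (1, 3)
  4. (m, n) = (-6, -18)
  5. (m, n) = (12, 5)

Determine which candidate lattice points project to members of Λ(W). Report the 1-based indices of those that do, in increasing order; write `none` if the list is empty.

Numerically λ ≈ 2.4142 and λ' = −1/λ ≈ -0.4142.
#1 (-23,13): internal coord -23 + (13)·λ' = -28.3848; -28.3848 ∉ [-0.1, 1.3) → out
#2 (0,-6): internal coord 0 + (-6)·λ' = +2.4853; +2.4853 ∉ [-0.1, 1.3) → out
#3 (1,3): internal coord 1 + (3)·λ' = -0.2426; -0.2426 ∉ [-0.1, 1.3) → out
#4 (-6,-18): internal coord -6 + (-18)·λ' = +1.4558; +1.4558 ∉ [-0.1, 1.3) → out
#5 (12,5): internal coord 12 + (5)·λ' = +9.9289; +9.9289 ∉ [-0.1, 1.3) → out

none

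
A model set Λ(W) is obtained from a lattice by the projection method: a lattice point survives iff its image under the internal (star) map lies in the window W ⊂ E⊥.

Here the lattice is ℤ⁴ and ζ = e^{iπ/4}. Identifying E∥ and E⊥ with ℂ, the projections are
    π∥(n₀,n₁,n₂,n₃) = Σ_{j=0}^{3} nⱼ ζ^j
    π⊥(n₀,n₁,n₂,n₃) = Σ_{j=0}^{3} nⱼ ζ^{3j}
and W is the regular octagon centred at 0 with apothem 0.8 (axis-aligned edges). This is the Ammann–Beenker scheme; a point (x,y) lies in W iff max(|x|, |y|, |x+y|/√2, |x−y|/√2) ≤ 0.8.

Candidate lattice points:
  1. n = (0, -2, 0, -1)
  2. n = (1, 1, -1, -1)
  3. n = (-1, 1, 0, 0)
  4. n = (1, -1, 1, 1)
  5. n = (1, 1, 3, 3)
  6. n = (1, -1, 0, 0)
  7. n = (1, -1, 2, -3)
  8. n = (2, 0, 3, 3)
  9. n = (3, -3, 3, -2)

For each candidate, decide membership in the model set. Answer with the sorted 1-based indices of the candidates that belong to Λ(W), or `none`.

none

With ζ = e^{iπ/4} the internal vectors are ζ^0,ζ^3,ζ^6,ζ^9.
#1 (0, -2, 0, -1): internal (0.707107, -2.121320); octagon support 2.121320 vs apothem 0.8 → ∉ W
#2 (1, 1, -1, -1): internal (-0.414214, 1.000000); octagon support 1.000000 vs apothem 0.8 → ∉ W
#3 (-1, 1, 0, 0): internal (-1.707107, 0.707107); octagon support 1.707107 vs apothem 0.8 → ∉ W
#4 (1, -1, 1, 1): internal (2.414214, -1.000000); octagon support 2.414214 vs apothem 0.8 → ∉ W
#5 (1, 1, 3, 3): internal (2.414214, -0.171573); octagon support 2.414214 vs apothem 0.8 → ∉ W
#6 (1, -1, 0, 0): internal (1.707107, -0.707107); octagon support 1.707107 vs apothem 0.8 → ∉ W
#7 (1, -1, 2, -3): internal (-0.414214, -4.828427); octagon support 4.828427 vs apothem 0.8 → ∉ W
#8 (2, 0, 3, 3): internal (4.121320, -0.878680); octagon support 4.121320 vs apothem 0.8 → ∉ W
#9 (3, -3, 3, -2): internal (3.707107, -6.535534); octagon support 7.242641 vs apothem 0.8 → ∉ W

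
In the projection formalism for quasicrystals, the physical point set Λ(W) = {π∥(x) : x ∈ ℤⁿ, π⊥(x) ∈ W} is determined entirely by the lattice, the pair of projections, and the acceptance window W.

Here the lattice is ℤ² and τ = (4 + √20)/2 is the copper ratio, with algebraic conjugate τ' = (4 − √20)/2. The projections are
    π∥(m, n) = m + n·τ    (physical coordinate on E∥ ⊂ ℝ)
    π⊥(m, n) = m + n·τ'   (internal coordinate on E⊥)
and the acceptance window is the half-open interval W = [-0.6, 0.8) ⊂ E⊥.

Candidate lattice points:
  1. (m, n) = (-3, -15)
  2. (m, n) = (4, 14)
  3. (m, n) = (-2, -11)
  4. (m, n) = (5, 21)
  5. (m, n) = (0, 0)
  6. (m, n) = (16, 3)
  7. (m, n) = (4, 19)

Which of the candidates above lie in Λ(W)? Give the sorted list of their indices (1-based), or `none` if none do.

Compute τ' = (4−√20)/2 = -0.2361, so π⊥(m,n) = m -0.2361·n.
#1 (-3,-15): internal coord -3 + (-15)·τ' = +0.5410; +0.5410 ∈ [-0.6, 0.8) → IN Λ
#2 (4,14): internal coord 4 + (14)·τ' = +0.6950; +0.6950 ∈ [-0.6, 0.8) → IN Λ
#3 (-2,-11): internal coord -2 + (-11)·τ' = +0.5967; +0.5967 ∈ [-0.6, 0.8) → IN Λ
#4 (5,21): internal coord 5 + (21)·τ' = +0.0426; +0.0426 ∈ [-0.6, 0.8) → IN Λ
#5 (0,0): internal coord 0 + (0)·τ' = +0.0000; +0.0000 ∈ [-0.6, 0.8) → IN Λ
#6 (16,3): internal coord 16 + (3)·τ' = +15.2918; +15.2918 ∉ [-0.6, 0.8) → out
#7 (4,19): internal coord 4 + (19)·τ' = -0.4853; -0.4853 ∈ [-0.6, 0.8) → IN Λ

1, 2, 3, 4, 5, 7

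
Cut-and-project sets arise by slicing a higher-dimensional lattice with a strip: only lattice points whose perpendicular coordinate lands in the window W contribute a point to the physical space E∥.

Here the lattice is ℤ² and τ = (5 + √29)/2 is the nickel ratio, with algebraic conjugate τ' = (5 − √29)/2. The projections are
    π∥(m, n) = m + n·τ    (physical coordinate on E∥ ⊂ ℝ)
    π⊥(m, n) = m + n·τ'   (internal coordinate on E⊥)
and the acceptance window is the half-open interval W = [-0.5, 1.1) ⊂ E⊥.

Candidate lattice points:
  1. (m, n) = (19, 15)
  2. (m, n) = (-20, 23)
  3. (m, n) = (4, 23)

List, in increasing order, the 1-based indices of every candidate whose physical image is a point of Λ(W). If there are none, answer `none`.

3

Compute τ' = (5−√29)/2 = -0.192582, so π⊥(m,n) = m -0.192582·n.
#1 (19,15): internal coord 19 + (15)·τ' = +16.111264; +16.111264 ∉ [-0.5, 1.1) → out
#2 (-20,23): internal coord -20 + (23)·τ' = -24.429395; -24.429395 ∉ [-0.5, 1.1) → out
#3 (4,23): internal coord 4 + (23)·τ' = -0.429395; -0.429395 ∈ [-0.5, 1.1) → IN Λ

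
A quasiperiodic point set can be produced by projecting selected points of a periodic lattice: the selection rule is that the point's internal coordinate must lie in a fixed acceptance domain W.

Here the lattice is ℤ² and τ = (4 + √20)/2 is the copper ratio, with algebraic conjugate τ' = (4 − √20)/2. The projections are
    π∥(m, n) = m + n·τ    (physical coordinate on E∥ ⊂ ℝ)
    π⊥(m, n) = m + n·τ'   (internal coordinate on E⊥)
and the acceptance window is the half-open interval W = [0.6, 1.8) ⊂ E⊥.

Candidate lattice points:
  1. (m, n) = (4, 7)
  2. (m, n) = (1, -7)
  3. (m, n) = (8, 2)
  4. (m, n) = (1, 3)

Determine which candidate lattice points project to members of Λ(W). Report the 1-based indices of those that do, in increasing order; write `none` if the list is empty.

Numerically τ ≈ 4.236068 and τ' = −1/τ ≈ -0.236068.
#1 (4,7): internal coord 4 + (7)·τ' = +2.347524; +2.347524 ∉ [0.6, 1.8) → out
#2 (1,-7): internal coord 1 + (-7)·τ' = +2.652476; +2.652476 ∉ [0.6, 1.8) → out
#3 (8,2): internal coord 8 + (2)·τ' = +7.527864; +7.527864 ∉ [0.6, 1.8) → out
#4 (1,3): internal coord 1 + (3)·τ' = +0.291796; +0.291796 ∉ [0.6, 1.8) → out

none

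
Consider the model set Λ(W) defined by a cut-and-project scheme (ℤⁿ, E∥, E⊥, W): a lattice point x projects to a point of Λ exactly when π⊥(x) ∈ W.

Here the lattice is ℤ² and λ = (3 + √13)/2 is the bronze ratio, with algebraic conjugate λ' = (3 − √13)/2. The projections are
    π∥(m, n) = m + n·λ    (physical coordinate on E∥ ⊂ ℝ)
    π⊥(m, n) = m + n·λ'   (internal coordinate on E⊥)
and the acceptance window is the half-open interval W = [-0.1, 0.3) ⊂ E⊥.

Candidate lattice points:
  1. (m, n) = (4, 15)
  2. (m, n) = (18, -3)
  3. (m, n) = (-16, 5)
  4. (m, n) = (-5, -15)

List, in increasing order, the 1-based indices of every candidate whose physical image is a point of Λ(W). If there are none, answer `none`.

Numerically λ ≈ 3.302776 and λ' = −1/λ ≈ -0.302776.
[1] lift (4,15): star map gives -0.541635; window check -0.1 ≤ -0.541635 < 0.3 is false → out
[2] lift (18,-3): star map gives 18.908327; window check -0.1 ≤ 18.908327 < 0.3 is false → out
[3] lift (-16,5): star map gives -17.513878; window check -0.1 ≤ -17.513878 < 0.3 is false → out
[4] lift (-5,-15): star map gives -0.458365; window check -0.1 ≤ -0.458365 < 0.3 is false → out

none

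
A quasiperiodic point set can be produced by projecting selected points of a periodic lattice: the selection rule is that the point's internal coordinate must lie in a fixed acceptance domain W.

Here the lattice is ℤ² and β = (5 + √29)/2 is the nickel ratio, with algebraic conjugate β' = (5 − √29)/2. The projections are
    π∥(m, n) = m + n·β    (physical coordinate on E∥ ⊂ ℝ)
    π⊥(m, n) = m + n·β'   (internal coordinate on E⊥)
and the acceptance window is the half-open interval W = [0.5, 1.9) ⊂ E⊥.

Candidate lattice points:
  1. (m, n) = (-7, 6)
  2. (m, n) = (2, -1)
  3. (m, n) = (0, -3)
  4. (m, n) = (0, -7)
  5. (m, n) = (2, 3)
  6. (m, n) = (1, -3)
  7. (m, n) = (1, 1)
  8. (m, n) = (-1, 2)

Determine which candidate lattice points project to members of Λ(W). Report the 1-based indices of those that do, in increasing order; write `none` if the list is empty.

Compute β' = (5−√29)/2 = -0.19258, so π⊥(m,n) = m -0.19258·n.
[1] lift (-7,6): star map gives -8.15549; window check 0.5 ≤ -8.15549 < 1.9 is false → out
[2] lift (2,-1): star map gives 2.19258; window check 0.5 ≤ 2.19258 < 1.9 is false → out
[3] lift (0,-3): star map gives 0.57775; window check 0.5 ≤ 0.57775 < 1.9 is true → IN Λ
[4] lift (0,-7): star map gives 1.34808; window check 0.5 ≤ 1.34808 < 1.9 is true → IN Λ
[5] lift (2,3): star map gives 1.42225; window check 0.5 ≤ 1.42225 < 1.9 is true → IN Λ
[6] lift (1,-3): star map gives 1.57775; window check 0.5 ≤ 1.57775 < 1.9 is true → IN Λ
[7] lift (1,1): star map gives 0.80742; window check 0.5 ≤ 0.80742 < 1.9 is true → IN Λ
[8] lift (-1,2): star map gives -1.38516; window check 0.5 ≤ -1.38516 < 1.9 is false → out

3, 4, 5, 6, 7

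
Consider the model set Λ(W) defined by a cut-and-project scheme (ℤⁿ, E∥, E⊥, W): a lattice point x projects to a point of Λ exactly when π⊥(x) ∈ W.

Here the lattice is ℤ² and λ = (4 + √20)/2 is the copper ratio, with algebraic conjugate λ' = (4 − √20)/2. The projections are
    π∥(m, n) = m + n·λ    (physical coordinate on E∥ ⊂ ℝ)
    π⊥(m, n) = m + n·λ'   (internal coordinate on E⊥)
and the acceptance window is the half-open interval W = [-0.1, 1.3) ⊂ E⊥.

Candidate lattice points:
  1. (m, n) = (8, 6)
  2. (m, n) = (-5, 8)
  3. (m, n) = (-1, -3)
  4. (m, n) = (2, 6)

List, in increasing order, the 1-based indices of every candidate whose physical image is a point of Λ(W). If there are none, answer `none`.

4

Numerically λ ≈ 4.236068 and λ' = −1/λ ≈ -0.236068.
[1] lift (8,6): star map gives 6.583592; window check -0.1 ≤ 6.583592 < 1.3 is false → out
[2] lift (-5,8): star map gives -6.888544; window check -0.1 ≤ -6.888544 < 1.3 is false → out
[3] lift (-1,-3): star map gives -0.291796; window check -0.1 ≤ -0.291796 < 1.3 is false → out
[4] lift (2,6): star map gives 0.583592; window check -0.1 ≤ 0.583592 < 1.3 is true → IN Λ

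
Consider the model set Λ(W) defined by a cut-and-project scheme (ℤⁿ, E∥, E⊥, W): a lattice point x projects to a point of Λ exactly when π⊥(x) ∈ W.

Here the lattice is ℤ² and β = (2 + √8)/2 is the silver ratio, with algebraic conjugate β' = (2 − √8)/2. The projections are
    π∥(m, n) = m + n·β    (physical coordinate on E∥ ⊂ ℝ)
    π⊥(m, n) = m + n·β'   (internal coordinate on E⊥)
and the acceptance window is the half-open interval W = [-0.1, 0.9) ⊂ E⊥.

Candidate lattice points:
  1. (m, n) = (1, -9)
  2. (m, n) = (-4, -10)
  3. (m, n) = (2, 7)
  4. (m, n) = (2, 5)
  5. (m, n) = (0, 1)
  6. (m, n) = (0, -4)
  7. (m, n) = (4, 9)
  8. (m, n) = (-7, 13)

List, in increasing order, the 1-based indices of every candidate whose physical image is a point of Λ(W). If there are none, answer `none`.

β' = (2−√8)/2 ≈ -0.4142.
#1 (1,-9): internal coord 1 + (-9)·β' = +4.7279; +4.7279 ∉ [-0.1, 0.9) → out
#2 (-4,-10): internal coord -4 + (-10)·β' = +0.1421; +0.1421 ∈ [-0.1, 0.9) → IN Λ
#3 (2,7): internal coord 2 + (7)·β' = -0.8995; -0.8995 ∉ [-0.1, 0.9) → out
#4 (2,5): internal coord 2 + (5)·β' = -0.0711; -0.0711 ∈ [-0.1, 0.9) → IN Λ
#5 (0,1): internal coord 0 + (1)·β' = -0.4142; -0.4142 ∉ [-0.1, 0.9) → out
#6 (0,-4): internal coord 0 + (-4)·β' = +1.6569; +1.6569 ∉ [-0.1, 0.9) → out
#7 (4,9): internal coord 4 + (9)·β' = +0.2721; +0.2721 ∈ [-0.1, 0.9) → IN Λ
#8 (-7,13): internal coord -7 + (13)·β' = -12.3848; -12.3848 ∉ [-0.1, 0.9) → out

2, 4, 7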